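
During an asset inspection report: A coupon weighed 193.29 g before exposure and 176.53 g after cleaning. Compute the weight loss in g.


Weight loss = initial − final
WL = 193.29 − 176.53 = 16.76 g

16.76 g


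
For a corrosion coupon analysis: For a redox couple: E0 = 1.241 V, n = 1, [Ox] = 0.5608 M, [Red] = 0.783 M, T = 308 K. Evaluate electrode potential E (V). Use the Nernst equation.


Apply the Nernst equation: E = E0 + (RT/nF)*ln([Ox]/[Red])
Step 1: RT/nF = 8.314*308/(1*96485) = 0.02654 V
Step 2: [Ox]/[Red] = 0.5608/0.783 = 0.71622
Step 3: ln(0.71622) = -0.333768
Step 4: correction = 0.02654 * -0.333768 = -0.0089 V
E = 1.241 + -0.0089 = 1.2321 V

1.2321 V


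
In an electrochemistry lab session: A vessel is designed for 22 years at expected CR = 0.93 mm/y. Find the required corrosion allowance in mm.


Corrosion allowance = CR × design life
CA = 0.93 * 22 = 20.46 mm

20.46 mm


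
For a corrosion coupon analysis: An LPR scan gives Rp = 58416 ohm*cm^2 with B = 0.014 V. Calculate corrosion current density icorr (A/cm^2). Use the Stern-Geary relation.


Apply the Stern-Geary relation: icorr = B / Rp
icorr = 0.014 / 58416 = 2.397×10^-7 A/cm^2

2.397×10^-7 A/cm^2


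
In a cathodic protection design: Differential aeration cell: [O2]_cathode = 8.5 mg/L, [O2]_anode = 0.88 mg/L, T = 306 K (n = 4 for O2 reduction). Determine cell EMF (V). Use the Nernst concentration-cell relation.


Apply the Nernst concentration-cell relation: E = (RT/nF)*ln(C_cathode/C_anode)
RT/nF = 8.314*306/(4*96485) = 0.00659192 V
ln(8.5/0.88) = 2.2679
E = 0.00659192 * 2.2679 = 0.01495 V

0.01495 V


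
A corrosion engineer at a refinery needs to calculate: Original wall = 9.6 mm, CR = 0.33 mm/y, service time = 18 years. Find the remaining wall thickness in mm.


Remaining wall = original − CR × time
t = 9.6 − 0.33*18 = 9.6 − 5.94 = 3.66 mm

3.66 mm


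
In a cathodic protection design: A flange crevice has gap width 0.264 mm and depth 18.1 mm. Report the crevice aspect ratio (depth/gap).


Aspect ratio = depth / gap
Ratio = 18.1 / 0.264 = 68.6

68.6


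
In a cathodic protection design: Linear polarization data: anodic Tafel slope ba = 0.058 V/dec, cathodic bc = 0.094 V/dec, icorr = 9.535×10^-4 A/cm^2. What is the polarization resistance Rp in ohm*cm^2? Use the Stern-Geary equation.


Apply the Stern-Geary equation: Rp = ba*bc / (2.303*icorr*(ba+bc))
ba*bc = 0.058*0.094 = 0.005452
ba+bc = 0.152; 2.303*icorr*(ba+bc) = 2.303*9.535×10^-4*0.152 = 3.337784×10^-4
Rp = 0.005452 / 3.337784×10^-4 = 16.33 ohm*cm^2

16.33 ohm*cm^2


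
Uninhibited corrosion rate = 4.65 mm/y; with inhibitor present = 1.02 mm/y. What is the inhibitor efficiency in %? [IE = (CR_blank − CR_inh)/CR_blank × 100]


Apply the inhibitor-efficiency definition: IE = (CR_blank − CR_inh)/CR_blank × 100
IE = (4.65 − 1.02) / 4.65 × 100
IE = 3.63 / 4.65 × 100 = 78.1 %

78.1 %


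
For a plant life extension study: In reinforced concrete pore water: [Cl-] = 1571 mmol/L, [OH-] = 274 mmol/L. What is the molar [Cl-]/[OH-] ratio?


Threshold parameter = [Cl-] / [OH-] (molar basis; both in mmol/L, so units cancel)
Ratio = 1571 / 274 = 5.73

5.73


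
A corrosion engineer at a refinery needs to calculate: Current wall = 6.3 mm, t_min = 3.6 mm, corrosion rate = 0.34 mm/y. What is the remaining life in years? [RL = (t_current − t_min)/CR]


Apply the remaining-life relation: RL = (t_current − t_min) / CR
RL = (6.3 − 3.6) / 0.34 = 2.7 / 0.34 = 7.9 years

7.9 years


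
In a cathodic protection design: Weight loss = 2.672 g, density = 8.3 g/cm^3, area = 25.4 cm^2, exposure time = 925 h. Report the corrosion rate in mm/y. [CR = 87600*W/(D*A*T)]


Apply the mm/y weight-loss relation: CR = 87600 * W / (D * A * T)
Numerator: 87600 * 2.672 = 234067.2
Denominator: 8.3 * 25.4 * 925 = 195008.5
CR = 234067.2 / 195008.5 = 1.20029 mm/y

1.20029 mm/y


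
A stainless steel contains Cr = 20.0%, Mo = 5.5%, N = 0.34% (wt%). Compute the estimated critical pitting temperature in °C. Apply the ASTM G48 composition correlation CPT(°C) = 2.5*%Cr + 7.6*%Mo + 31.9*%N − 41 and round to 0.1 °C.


Apply the ASTM G48 empirical CPT estimate: CPT(°C) = 2.5*%Cr + 7.6*%Mo + 31.9*%N − 41
2.5*20.0 = 50; 7.6*5.5 = 41.8; 31.9*0.34 = 10.846
CPT = 50 + 41.8 + 10.846 − 41 = 61.646 °C
Rounded to 0.1 °C: CPT ≈ 61.6 °C

61.6 °C


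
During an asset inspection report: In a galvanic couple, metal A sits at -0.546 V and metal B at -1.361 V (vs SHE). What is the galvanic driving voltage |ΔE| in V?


Driving voltage is the absolute potential difference.
|ΔE| = |-0.546 − (-1.361)| = 0.815 V

0.815 V


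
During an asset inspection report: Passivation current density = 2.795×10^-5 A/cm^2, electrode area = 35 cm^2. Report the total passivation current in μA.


I = i_pass * A, then convert A → μA (×10^6)
I = 2.795×10^-5 * 35 * 10^6 = 978.25 μA

978.25 μA


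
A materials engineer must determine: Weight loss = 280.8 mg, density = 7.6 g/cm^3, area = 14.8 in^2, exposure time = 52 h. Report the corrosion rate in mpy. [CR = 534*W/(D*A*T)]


Apply the mpy weight-loss relation: CR = 534 * W / (D * A * T)
Numerator: 534 * 280.8 = 149947.2
Denominator: 7.6 * 14.8 * 52 = 5848.96
CR = 149947.2 / 5848.96 = 25.637 mpy

25.637 mpy


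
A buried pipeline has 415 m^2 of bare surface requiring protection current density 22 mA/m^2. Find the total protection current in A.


I = area * current density, then convert mA → A (÷1000)
I = 415 * 22 / 1000 = 9.13 A

9.13 A


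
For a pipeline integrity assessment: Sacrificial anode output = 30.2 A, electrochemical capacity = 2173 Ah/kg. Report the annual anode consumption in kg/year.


Annual consumption = current * hours per year / capacity
Rate = 30.2 * 8760 / 2173 = 121.7 kg/year

121.7 kg/year


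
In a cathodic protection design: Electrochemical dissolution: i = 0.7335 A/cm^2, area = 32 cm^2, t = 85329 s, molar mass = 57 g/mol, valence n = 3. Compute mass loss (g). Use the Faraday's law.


Apply Faraday's law: m = i*A*t*M / (n*F)
Total charge passed Q = i*A*t = 0.7335*32*85329 = 2002842.288 C
m = Q*M/(n*F) = 2002842.288*57/(3*96485) = 394.403 g

394.403 g


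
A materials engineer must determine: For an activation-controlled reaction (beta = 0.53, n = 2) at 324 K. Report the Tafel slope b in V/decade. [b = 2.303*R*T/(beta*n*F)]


Apply the Tafel slope relation: b = 2.303*R*T/(beta*n*F)
Numerator: 2.303 * 8.314 * 324 = 6203.67
Denominator: 0.53 * 2 * 96485 = 102274.1
b = 6203.67 / 102274.1 = 0.061 V/decade

0.061 V/decade


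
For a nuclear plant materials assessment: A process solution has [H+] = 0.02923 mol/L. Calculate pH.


pH = −log10[H+]
pH = −log10(0.02923) = 1.53

1.53


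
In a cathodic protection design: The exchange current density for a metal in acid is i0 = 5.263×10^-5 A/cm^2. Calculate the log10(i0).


i0 = 5.263×10^-5 A/cm^2
log10(i0) = -4.279

-4.279


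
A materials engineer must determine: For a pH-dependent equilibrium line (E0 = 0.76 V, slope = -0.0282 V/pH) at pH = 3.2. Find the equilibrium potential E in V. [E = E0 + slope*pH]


Apply the Pourbaix line equation: E = E0 + slope*pH
E = 0.76 + (-0.0282)*3.2 = 0.76 + (-0.09024) = 0.66976 V
Rounded to 3 decimal places: E = 0.670 V

0.670 V


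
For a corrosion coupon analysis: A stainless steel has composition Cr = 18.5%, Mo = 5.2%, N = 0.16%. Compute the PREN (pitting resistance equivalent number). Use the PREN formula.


Apply the PREN formula: PREN = Cr + 3.3*Mo + 16*N
PREN = 18.5 + 3.3*5.2 + 16*0.16
PREN = 18.5 + 17.16 + 2.56 = 38.22

38.22


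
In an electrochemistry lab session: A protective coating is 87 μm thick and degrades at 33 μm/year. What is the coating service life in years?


Service life = thickness / degradation rate
Life = 87 / 33 = 2.6 years

2.6 years


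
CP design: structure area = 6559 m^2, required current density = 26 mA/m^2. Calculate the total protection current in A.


I = area * current density, then convert mA → A (÷1000)
I = 6559 * 26 / 1000 = 170.53 A

170.53 A


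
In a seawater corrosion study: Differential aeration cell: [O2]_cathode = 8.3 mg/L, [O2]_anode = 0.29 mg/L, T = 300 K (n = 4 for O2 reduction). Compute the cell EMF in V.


Apply the Nernst concentration-cell relation: E = (RT/nF)*ln(C_cathode/C_anode)
RT/nF = 8.314*300/(4*96485) = 0.00646266 V
ln(8.3/0.29) = 3.35413
E = 0.00646266 * 3.35413 = 0.02168 V

0.02168 V


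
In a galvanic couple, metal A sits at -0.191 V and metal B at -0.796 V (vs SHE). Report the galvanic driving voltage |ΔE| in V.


Driving voltage is the absolute potential difference.
|ΔE| = |-0.191 − (-0.796)| = 0.605 V

0.605 V


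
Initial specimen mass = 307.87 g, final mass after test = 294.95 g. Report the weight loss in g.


Weight loss = initial − final
WL = 307.87 − 294.95 = 12.92 g

12.92 g


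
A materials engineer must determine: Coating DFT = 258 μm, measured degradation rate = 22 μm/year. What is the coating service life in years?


Service life = thickness / degradation rate
Life = 258 / 22 = 11.7 years

11.7 years


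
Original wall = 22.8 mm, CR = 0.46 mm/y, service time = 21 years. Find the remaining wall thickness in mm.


Remaining wall = original − CR × time
t = 22.8 − 0.46*21 = 22.8 − 9.66 = 13.14 mm

13.14 mm


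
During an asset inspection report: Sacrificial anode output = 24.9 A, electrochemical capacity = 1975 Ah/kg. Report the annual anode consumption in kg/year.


Annual consumption = current * hours per year / capacity
Rate = 24.9 * 8760 / 1975 = 110.4 kg/year

110.4 kg/year


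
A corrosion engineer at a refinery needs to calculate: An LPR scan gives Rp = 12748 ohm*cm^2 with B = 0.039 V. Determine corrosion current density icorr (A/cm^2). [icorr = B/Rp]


Apply the Stern-Geary relation: icorr = B / Rp
icorr = 0.039 / 12748 = 3.059×10^-6 A/cm^2

3.059×10^-6 A/cm^2


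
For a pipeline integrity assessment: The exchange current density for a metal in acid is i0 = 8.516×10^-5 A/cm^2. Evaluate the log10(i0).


i0 = 8.516×10^-5 A/cm^2
log10(i0) = -4.07

-4.07


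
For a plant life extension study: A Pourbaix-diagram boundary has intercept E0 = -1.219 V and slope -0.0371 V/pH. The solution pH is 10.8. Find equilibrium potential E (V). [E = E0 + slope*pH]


Apply the Pourbaix line equation: E = E0 + slope*pH
E = -1.219 + (-0.0371)*10.8 = -1.219 + (-0.40068) = -1.61968 V
Rounded to 3 decimal places: E = -1.620 V

-1.620 V


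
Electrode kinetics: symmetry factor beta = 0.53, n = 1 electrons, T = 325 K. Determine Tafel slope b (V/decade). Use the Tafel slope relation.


Apply the Tafel slope relation: b = 2.303*R*T/(beta*n*F)
Numerator: 2.303 * 8.314 * 325 = 6222.82
Denominator: 0.53 * 1 * 96485 = 51137.05
b = 6222.82 / 51137.05 = 0.122 V/decade

0.122 V/decade


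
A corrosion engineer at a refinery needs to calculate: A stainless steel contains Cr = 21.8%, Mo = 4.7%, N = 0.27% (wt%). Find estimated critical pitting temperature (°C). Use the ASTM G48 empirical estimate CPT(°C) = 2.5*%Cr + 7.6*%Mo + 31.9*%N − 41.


Apply the ASTM G48 empirical CPT estimate: CPT(°C) = 2.5*%Cr + 7.6*%Mo + 31.9*%N − 41
2.5*21.8 = 54.5; 7.6*4.7 = 35.72; 31.9*0.27 = 8.613
CPT = 54.5 + 35.72 + 8.613 − 41 = 57.833 °C
Rounded to 0.1 °C: CPT ≈ 57.8 °C

57.8 °C


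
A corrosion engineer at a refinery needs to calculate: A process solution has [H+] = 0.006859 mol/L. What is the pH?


pH = −log10[H+]
pH = −log10(0.006859) = 2.16

2.16


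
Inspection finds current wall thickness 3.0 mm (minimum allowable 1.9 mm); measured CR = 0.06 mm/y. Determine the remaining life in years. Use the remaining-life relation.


Apply the remaining-life relation: RL = (t_current − t_min) / CR
RL = (3.0 − 1.9) / 0.06 = 1.1 / 0.06 = 18.3 years

18.3 years


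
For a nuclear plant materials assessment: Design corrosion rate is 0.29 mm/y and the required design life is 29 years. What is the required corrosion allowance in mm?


Corrosion allowance = CR × design life
CA = 0.29 * 29 = 8.41 mm

8.41 mm


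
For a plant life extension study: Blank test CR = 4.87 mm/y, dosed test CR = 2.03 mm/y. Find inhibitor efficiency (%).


Apply the inhibitor-efficiency definition: IE = (CR_blank − CR_inh)/CR_blank × 100
IE = (4.87 − 2.03) / 4.87 × 100
IE = 2.84 / 4.87 × 100 = 58.3 %

58.3 %


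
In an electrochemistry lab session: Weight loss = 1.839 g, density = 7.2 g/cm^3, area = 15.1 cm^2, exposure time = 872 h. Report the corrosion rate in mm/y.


Apply the mm/y weight-loss relation: CR = 87600 * W / (D * A * T)
Numerator: 87600 * 1.839 = 161096.4
Denominator: 7.2 * 15.1 * 872 = 94803.84
CR = 161096.4 / 94803.84 = 1.6993 mm/y

1.6993 mm/y


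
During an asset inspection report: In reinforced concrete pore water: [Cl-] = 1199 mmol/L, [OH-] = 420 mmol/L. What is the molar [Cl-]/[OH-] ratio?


Threshold parameter = [Cl-] / [OH-] (molar basis; both in mmol/L, so units cancel)
Ratio = 1199 / 420 = 2.85

2.85


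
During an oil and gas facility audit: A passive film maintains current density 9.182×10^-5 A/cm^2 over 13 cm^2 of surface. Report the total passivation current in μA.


I = i_pass * A, then convert A → μA (×10^6)
I = 9.182×10^-5 * 13 * 10^6 = 1193.66 μA

1193.66 μA


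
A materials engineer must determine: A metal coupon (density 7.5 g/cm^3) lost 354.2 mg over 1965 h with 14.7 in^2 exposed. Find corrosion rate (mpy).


Apply the mpy weight-loss relation: CR = 534 * W / (D * A * T)
Numerator: 534 * 354.2 = 189142.8
Denominator: 7.5 * 14.7 * 1965 = 216641.25
CR = 189142.8 / 216641.25 = 0.873 mpy

0.873 mpy


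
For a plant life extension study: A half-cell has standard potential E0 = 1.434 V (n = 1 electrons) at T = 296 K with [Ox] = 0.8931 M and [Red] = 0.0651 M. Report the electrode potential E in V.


Apply the Nernst equation: E = E0 + (RT/nF)*ln([Ox]/[Red])
Step 1: RT/nF = 8.314*296/(1*96485) = 0.02550598 V
Step 2: [Ox]/[Red] = 0.8931/0.0651 = 13.718894
Step 3: ln(13.718894) = 2.618774
Step 4: correction = 0.02550598 * 2.618774 = 0.067 V
E = 1.434 + 0.067 = 1.501 V

1.501 V


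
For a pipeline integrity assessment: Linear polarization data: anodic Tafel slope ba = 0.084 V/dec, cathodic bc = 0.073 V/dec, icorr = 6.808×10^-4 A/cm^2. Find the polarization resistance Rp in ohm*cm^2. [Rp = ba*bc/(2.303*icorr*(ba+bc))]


Apply the Stern-Geary equation: Rp = ba*bc / (2.303*icorr*(ba+bc))
ba*bc = 0.084*0.073 = 0.006132
ba+bc = 0.157; 2.303*icorr*(ba+bc) = 2.303*6.808×10^-4*0.157 = 2.4615754×10^-4
Rp = 0.006132 / 2.4615754×10^-4 = 24.91 ohm*cm^2

24.91 ohm*cm^2


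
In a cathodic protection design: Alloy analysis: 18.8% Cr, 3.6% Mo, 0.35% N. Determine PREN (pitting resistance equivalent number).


Apply the PREN formula: PREN = Cr + 3.3*Mo + 16*N
PREN = 18.8 + 3.3*3.6 + 16*0.35
PREN = 18.8 + 11.88 + 5.6 = 36.28

36.28


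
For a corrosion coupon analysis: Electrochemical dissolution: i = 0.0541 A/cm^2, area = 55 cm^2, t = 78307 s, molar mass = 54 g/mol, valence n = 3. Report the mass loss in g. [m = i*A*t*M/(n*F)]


Apply Faraday's law: m = i*A*t*M / (n*F)
Total charge passed Q = i*A*t = 0.0541*55*78307 = 233002.4785 C
m = Q*M/(n*F) = 233002.4785*54/(3*96485) = 43.46836 g

43.46836 g


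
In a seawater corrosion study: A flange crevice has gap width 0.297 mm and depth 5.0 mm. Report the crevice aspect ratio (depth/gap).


Aspect ratio = depth / gap
Ratio = 5.0 / 0.297 = 16.8

16.8


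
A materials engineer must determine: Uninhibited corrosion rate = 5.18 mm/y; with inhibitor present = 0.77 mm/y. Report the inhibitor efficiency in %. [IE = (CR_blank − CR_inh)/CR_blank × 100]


Apply the inhibitor-efficiency definition: IE = (CR_blank − CR_inh)/CR_blank × 100
IE = (5.18 − 0.77) / 5.18 × 100
IE = 4.41 / 5.18 × 100 = 85.1 %

85.1 %


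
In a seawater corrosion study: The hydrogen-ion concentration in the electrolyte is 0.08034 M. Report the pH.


pH = −log10[H+]
pH = −log10(0.08034) = 1.1

1.1


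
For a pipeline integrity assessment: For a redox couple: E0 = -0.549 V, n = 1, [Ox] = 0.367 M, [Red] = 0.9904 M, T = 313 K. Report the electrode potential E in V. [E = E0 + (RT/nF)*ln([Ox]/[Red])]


Apply the Nernst equation: E = E0 + (RT/nF)*ln([Ox]/[Red])
Step 1: RT/nF = 8.314*313/(1*96485) = 0.02697085 V
Step 2: [Ox]/[Red] = 0.367/0.9904 = 0.370557
Step 3: ln(0.370557) = -0.992748
Step 4: correction = 0.02697085 * -0.992748 = -0.0268 V
E = -0.549 + -0.0268 = -0.5758 V

-0.5758 V


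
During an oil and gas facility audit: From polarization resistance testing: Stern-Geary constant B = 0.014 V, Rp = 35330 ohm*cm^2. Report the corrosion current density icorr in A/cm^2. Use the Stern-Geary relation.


Apply the Stern-Geary relation: icorr = B / Rp
icorr = 0.014 / 35330 = 3.963×10^-7 A/cm^2

3.963×10^-7 A/cm^2


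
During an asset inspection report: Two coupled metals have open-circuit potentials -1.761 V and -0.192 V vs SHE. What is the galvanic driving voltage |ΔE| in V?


Driving voltage is the absolute potential difference.
|ΔE| = |-1.761 − (-0.192)| = 1.569 V

1.569 V


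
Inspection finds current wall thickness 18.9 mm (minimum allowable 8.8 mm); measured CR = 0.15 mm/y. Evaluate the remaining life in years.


Apply the remaining-life relation: RL = (t_current − t_min) / CR
RL = (18.9 − 8.8) / 0.15 = 10.1 / 0.15 = 67.3 years

67.3 years


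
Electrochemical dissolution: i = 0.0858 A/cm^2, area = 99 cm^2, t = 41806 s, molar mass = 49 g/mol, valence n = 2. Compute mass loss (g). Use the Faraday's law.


Apply Faraday's law: m = i*A*t*M / (n*F)
Total charge passed Q = i*A*t = 0.0858*99*41806 = 355108.5252 C
m = Q*M/(n*F) = 355108.5252*49/(2*96485) = 90.1711 g

90.1711 g


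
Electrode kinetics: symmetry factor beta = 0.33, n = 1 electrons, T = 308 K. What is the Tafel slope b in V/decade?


Apply the Tafel slope relation: b = 2.303*R*T/(beta*n*F)
Numerator: 2.303 * 8.314 * 308 = 5897.32
Denominator: 0.33 * 1 * 96485 = 31840.05
b = 5897.32 / 31840.05 = 0.1852 V/decade

0.1852 V/decade


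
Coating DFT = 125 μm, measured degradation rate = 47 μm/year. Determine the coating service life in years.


Service life = thickness / degradation rate
Life = 125 / 47 = 2.7 years

2.7 years


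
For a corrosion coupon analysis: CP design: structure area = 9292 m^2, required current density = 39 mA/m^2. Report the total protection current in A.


I = area * current density, then convert mA → A (÷1000)
I = 9292 * 39 / 1000 = 362.39 A

362.39 A


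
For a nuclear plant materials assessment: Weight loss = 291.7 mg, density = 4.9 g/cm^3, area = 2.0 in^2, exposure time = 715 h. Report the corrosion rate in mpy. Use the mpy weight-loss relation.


Apply the mpy weight-loss relation: CR = 534 * W / (D * A * T)
Numerator: 534 * 291.7 = 155767.8
Denominator: 4.9 * 2.0 * 715 = 7007.0
CR = 155767.8 / 7007.0 = 22.2303 mpy

22.2303 mpy


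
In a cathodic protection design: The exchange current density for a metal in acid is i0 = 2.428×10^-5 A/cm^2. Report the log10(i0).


i0 = 2.428×10^-5 A/cm^2
log10(i0) = -4.615

-4.615


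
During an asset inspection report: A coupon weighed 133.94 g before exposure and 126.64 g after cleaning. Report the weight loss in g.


Weight loss = initial − final
WL = 133.94 − 126.64 = 7.3 g

7.3 g


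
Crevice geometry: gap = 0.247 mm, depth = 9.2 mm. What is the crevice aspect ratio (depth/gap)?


Aspect ratio = depth / gap
Ratio = 9.2 / 0.247 = 37.2

37.2


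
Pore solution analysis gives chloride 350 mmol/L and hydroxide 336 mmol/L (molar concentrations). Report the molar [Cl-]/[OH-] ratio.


Threshold parameter = [Cl-] / [OH-] (molar basis; both in mmol/L, so units cancel)
Ratio = 350 / 336 = 1.04

1.04


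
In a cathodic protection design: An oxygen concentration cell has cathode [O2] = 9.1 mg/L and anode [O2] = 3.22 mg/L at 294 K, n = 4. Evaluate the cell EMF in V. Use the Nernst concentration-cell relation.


Apply the Nernst concentration-cell relation: E = (RT/nF)*ln(C_cathode/C_anode)
RT/nF = 8.314*294/(4*96485) = 0.00633341 V
ln(9.1/3.22) = 1.03889
E = 0.00633341 * 1.03889 = 0.00658 V

0.00658 V


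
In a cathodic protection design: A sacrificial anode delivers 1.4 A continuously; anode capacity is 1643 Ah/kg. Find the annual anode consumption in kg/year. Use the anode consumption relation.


Annual consumption = current * hours per year / capacity
Rate = 1.4 * 8760 / 1643 = 7.5 kg/year

7.5 kg/year


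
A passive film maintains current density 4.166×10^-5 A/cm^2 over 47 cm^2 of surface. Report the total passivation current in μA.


I = i_pass * A, then convert A → μA (×10^6)
I = 4.166×10^-5 * 47 * 10^6 = 1958.02 μA

1958.02 μA


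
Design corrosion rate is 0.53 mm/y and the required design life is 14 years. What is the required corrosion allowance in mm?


Corrosion allowance = CR × design life
CA = 0.53 * 14 = 7.42 mm

7.42 mm


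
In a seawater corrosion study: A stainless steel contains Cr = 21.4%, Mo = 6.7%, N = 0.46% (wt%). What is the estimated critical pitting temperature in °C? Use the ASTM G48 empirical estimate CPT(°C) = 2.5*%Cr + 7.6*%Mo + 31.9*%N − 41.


Apply the ASTM G48 empirical CPT estimate: CPT(°C) = 2.5*%Cr + 7.6*%Mo + 31.9*%N − 41
2.5*21.4 = 53.5; 7.6*6.7 = 50.92; 31.9*0.46 = 14.674
CPT = 53.5 + 50.92 + 14.674 − 41 = 78.094 °C
Rounded to 0.1 °C: CPT ≈ 78.1 °C

78.1 °C


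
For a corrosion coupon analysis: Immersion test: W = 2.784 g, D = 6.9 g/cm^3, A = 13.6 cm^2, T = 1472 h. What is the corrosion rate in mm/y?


Apply the mm/y weight-loss relation: CR = 87600 * W / (D * A * T)
Numerator: 87600 * 2.784 = 243878.4
Denominator: 6.9 * 13.6 * 1472 = 138132.48
CR = 243878.4 / 138132.48 = 1.76554 mm/y

1.76554 mm/y


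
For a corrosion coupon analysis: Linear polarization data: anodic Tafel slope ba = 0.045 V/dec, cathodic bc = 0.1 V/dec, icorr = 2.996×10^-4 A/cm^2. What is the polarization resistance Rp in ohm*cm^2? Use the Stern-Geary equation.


Apply the Stern-Geary equation: Rp = ba*bc / (2.303*icorr*(ba+bc))
ba*bc = 0.045*0.1 = 0.0045
ba+bc = 0.145; 2.303*icorr*(ba+bc) = 2.303*2.996×10^-4*0.145 = 1.0004693×10^-4
Rp = 0.0045 / 1.0004693×10^-4 = 44.98 ohm*cm^2

44.98 ohm*cm^2


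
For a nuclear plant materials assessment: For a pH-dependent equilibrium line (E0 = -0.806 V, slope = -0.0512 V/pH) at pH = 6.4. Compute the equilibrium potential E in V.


Apply the Pourbaix line equation: E = E0 + slope*pH
E = -0.806 + (-0.0512)*6.4 = -0.806 + (-0.32768) = -1.13368 V
Rounded to 3 decimal places: E = -1.134 V

-1.134 V


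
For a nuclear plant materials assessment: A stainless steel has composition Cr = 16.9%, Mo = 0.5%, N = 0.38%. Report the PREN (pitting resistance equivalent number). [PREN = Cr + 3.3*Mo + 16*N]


Apply the PREN formula: PREN = Cr + 3.3*Mo + 16*N
PREN = 16.9 + 3.3*0.5 + 16*0.38
PREN = 16.9 + 1.65 + 6.08 = 24.63

24.63


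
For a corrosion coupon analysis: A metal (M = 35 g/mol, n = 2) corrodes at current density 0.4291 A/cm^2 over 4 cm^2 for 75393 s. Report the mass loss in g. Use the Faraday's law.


Apply Faraday's law: m = i*A*t*M / (n*F)
Total charge passed Q = i*A*t = 0.4291*4*75393 = 129404.5452 C
m = Q*M/(n*F) = 129404.5452*35/(2*96485) = 23.4708 g

23.4708 g


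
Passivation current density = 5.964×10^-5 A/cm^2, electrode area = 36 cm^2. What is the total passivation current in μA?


I = i_pass * A, then convert A → μA (×10^6)
I = 5.964×10^-5 * 36 * 10^6 = 2147.04 μA

2147.04 μA


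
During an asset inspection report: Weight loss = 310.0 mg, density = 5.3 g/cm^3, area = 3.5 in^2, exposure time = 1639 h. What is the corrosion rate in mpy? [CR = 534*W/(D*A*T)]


Apply the mpy weight-loss relation: CR = 534 * W / (D * A * T)
Numerator: 534 * 310.0 = 165540.0
Denominator: 5.3 * 3.5 * 1639 = 30403.45
CR = 165540.0 / 30403.45 = 5.445 mpy

5.445 mpy


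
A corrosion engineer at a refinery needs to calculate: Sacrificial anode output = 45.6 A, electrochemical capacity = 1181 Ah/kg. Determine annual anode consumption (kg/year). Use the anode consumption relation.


Annual consumption = current * hours per year / capacity
Rate = 45.6 * 8760 / 1181 = 338.2 kg/year

338.2 kg/year


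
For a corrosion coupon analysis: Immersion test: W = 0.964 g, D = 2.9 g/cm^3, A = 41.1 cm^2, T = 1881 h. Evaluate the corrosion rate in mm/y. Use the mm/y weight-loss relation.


Apply the mm/y weight-loss relation: CR = 87600 * W / (D * A * T)
Numerator: 87600 * 0.964 = 84446.4
Denominator: 2.9 * 41.1 * 1881 = 224196.39
CR = 84446.4 / 224196.39 = 0.37666 mm/y

0.37666 mm/y


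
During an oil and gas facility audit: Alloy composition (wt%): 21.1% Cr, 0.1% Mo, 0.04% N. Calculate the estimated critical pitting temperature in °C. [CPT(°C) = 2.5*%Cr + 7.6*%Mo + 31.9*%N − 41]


Apply the ASTM G48 empirical CPT estimate: CPT(°C) = 2.5*%Cr + 7.6*%Mo + 31.9*%N − 41
2.5*21.1 = 52.75; 7.6*0.1 = 0.76; 31.9*0.04 = 1.276
CPT = 52.75 + 0.76 + 1.276 − 41 = 13.786 °C
Rounded to 0.1 °C: CPT ≈ 13.8 °C

13.8 °C


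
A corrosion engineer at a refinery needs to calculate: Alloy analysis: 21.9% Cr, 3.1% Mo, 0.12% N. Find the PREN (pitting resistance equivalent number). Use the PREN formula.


Apply the PREN formula: PREN = Cr + 3.3*Mo + 16*N
PREN = 21.9 + 3.3*3.1 + 16*0.12
PREN = 21.9 + 10.23 + 1.92 = 34.05

34.05


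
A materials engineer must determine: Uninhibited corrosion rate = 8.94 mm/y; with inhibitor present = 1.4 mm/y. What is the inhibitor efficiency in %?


Apply the inhibitor-efficiency definition: IE = (CR_blank − CR_inh)/CR_blank × 100
IE = (8.94 − 1.4) / 8.94 × 100
IE = 7.54 / 8.94 × 100 = 84.3 %

84.3 %


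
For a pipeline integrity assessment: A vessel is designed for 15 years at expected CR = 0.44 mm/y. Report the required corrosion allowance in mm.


Corrosion allowance = CR × design life
CA = 0.44 * 15 = 6.6 mm

6.6 mm


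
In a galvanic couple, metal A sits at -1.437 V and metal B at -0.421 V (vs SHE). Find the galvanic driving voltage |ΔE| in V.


Driving voltage is the absolute potential difference.
|ΔE| = |-1.437 − (-0.421)| = 1.016 V

1.016 V


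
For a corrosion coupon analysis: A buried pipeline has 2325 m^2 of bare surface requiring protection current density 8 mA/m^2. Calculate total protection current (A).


I = area * current density, then convert mA → A (÷1000)
I = 2325 * 8 / 1000 = 18.6 A

18.6 A


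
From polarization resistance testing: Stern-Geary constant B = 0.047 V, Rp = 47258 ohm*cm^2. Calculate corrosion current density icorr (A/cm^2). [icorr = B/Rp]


Apply the Stern-Geary relation: icorr = B / Rp
icorr = 0.047 / 47258 = 9.945×10^-7 A/cm^2

9.945×10^-7 A/cm^2


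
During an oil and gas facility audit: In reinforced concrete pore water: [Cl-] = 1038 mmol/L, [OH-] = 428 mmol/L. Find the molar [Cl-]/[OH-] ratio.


Threshold parameter = [Cl-] / [OH-] (molar basis; both in mmol/L, so units cancel)
Ratio = 1038 / 428 = 2.43

2.43


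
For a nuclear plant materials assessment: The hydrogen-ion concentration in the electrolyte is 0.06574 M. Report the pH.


pH = −log10[H+]
pH = −log10(0.06574) = 1.18

1.18


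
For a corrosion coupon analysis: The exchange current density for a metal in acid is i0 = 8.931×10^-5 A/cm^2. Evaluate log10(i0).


i0 = 8.931×10^-5 A/cm^2
log10(i0) = -4.049

-4.049


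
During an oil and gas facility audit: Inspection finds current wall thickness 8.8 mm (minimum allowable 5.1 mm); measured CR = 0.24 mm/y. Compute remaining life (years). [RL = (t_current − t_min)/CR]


Apply the remaining-life relation: RL = (t_current − t_min) / CR
RL = (8.8 − 5.1) / 0.24 = 3.7 / 0.24 = 15.4 years

15.4 years


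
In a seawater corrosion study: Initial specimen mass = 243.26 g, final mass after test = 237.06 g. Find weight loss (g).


Weight loss = initial − final
WL = 243.26 − 237.06 = 6.2 g

6.2 g


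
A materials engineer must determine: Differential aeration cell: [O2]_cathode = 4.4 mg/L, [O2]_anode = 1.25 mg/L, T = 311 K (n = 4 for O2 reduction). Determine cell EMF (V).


Apply the Nernst concentration-cell relation: E = (RT/nF)*ln(C_cathode/C_anode)
RT/nF = 8.314*311/(4*96485) = 0.00669963 V
ln(4.4/1.25) = 1.25846
E = 0.00669963 * 1.25846 = 0.00843 V

0.00843 V


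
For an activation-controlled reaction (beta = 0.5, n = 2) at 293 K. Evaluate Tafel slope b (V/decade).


Apply the Tafel slope relation: b = 2.303*R*T/(beta*n*F)
Numerator: 2.303 * 8.314 * 293 = 5610.11
Denominator: 0.5 * 2 * 96485 = 96485.0
b = 5610.11 / 96485.0 = 0.0581 V/decade

0.0581 V/decade


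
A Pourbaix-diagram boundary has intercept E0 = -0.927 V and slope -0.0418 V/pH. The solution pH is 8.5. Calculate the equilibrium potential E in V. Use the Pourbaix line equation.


Apply the Pourbaix line equation: E = E0 + slope*pH
E = -0.927 + (-0.0418)*8.5 = -0.927 + (-0.3553) = -1.2823 V
Rounded to 4 decimal places: E = -1.2823 V

-1.2823 V


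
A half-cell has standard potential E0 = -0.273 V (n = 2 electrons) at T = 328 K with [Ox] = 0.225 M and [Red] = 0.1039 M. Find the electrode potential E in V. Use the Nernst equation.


Apply the Nernst equation: E = E0 + (RT/nF)*ln([Ox]/[Red])
Step 1: RT/nF = 8.314*328/(2*96485) = 0.01413169 V
Step 2: [Ox]/[Red] = 0.225/0.1039 = 2.165544
Step 3: ln(2.165544) = 0.772672
Step 4: correction = 0.01413169 * 0.772672 = 0.0109 V
E = -0.273 + 0.0109 = -0.2621 V

-0.2621 V


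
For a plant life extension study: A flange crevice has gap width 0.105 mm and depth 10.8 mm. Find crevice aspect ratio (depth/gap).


Aspect ratio = depth / gap
Ratio = 10.8 / 0.105 = 102.9

102.9


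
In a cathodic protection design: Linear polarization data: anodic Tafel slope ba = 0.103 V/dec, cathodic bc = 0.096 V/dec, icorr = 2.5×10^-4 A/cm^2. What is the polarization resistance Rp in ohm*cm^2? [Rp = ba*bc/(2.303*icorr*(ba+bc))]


Apply the Stern-Geary equation: Rp = ba*bc / (2.303*icorr*(ba+bc))
ba*bc = 0.103*0.096 = 0.009888
ba+bc = 0.199; 2.303*icorr*(ba+bc) = 2.303*2.5×10^-4*0.199 = 1.1457425×10^-4
Rp = 0.009888 / 1.1457425×10^-4 = 86.3 ohm*cm^2

86.3 ohm*cm^2


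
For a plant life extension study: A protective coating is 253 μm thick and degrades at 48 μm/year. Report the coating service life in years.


Service life = thickness / degradation rate
Life = 253 / 48 = 5.3 years

5.3 years


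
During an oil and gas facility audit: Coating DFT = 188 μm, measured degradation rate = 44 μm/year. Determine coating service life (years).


Service life = thickness / degradation rate
Life = 188 / 44 = 4.3 years

4.3 years


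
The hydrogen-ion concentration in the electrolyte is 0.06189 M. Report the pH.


pH = −log10[H+]
pH = −log10(0.06189) = 1.21

1.21


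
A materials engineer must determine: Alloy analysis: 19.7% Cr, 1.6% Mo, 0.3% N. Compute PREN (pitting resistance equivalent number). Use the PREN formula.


Apply the PREN formula: PREN = Cr + 3.3*Mo + 16*N
PREN = 19.7 + 3.3*1.6 + 16*0.3
PREN = 19.7 + 5.28 + 4.8 = 29.78

29.78


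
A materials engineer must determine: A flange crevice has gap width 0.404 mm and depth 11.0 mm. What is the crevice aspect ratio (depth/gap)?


Aspect ratio = depth / gap
Ratio = 11.0 / 0.404 = 27.2

27.2


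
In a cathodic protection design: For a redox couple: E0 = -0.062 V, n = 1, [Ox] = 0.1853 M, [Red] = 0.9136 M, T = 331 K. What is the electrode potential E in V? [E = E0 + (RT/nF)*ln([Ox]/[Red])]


Apply the Nernst equation: E = E0 + (RT/nF)*ln([Ox]/[Red])
Step 1: RT/nF = 8.314*331/(1*96485) = 0.02852188 V
Step 2: [Ox]/[Red] = 0.1853/0.9136 = 0.202824
Step 3: ln(0.202824) = -1.595417
Step 4: correction = 0.02852188 * -1.595417 = -0.046 V
E = -0.062 + -0.046 = -0.108 V

-0.108 V


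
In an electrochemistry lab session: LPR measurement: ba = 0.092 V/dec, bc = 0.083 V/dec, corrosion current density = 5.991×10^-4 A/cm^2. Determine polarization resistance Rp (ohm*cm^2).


Apply the Stern-Geary equation: Rp = ba*bc / (2.303*icorr*(ba+bc))
ba*bc = 0.092*0.083 = 0.007636
ba+bc = 0.175; 2.303*icorr*(ba+bc) = 2.303*5.991×10^-4*0.175 = 2.4145228×10^-4
Rp = 0.007636 / 2.4145228×10^-4 = 31.63 ohm*cm^2

31.63 ohm*cm^2


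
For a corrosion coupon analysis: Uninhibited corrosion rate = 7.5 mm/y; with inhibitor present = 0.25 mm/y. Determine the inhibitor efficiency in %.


Apply the inhibitor-efficiency definition: IE = (CR_blank − CR_inh)/CR_blank × 100
IE = (7.5 − 0.25) / 7.5 × 100
IE = 7.25 / 7.5 × 100 = 96.7 %

96.7 %


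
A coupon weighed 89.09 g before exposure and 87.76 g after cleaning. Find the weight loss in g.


Weight loss = initial − final
WL = 89.09 − 87.76 = 1.33 g

1.33 g


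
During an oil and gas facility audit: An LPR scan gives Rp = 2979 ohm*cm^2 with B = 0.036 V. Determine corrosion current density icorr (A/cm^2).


Apply the Stern-Geary relation: icorr = B / Rp
icorr = 0.036 / 2979 = 1.208×10^-5 A/cm^2

1.208×10^-5 A/cm^2


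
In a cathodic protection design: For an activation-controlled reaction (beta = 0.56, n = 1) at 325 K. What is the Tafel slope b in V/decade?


Apply the Tafel slope relation: b = 2.303*R*T/(beta*n*F)
Numerator: 2.303 * 8.314 * 325 = 6222.82
Denominator: 0.56 * 1 * 96485 = 54031.6
b = 6222.82 / 54031.6 = 0.115 V/decade

0.115 V/decade


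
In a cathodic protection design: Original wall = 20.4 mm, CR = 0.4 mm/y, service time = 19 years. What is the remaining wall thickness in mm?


Remaining wall = original − CR × time
t = 20.4 − 0.4*19 = 20.4 − 7.6 = 12.8 mm

12.8 mm


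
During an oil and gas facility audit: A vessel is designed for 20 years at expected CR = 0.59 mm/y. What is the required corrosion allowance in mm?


Corrosion allowance = CR × design life
CA = 0.59 * 20 = 11.8 mm

11.8 mm


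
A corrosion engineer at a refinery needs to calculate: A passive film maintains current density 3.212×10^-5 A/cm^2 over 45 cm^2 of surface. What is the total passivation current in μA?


I = i_pass * A, then convert A → μA (×10^6)
I = 3.212×10^-5 * 45 * 10^6 = 1445.4 μA

1445.4 μA


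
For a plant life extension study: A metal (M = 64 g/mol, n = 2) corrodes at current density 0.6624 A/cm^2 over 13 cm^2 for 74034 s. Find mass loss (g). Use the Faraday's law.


Apply Faraday's law: m = i*A*t*M / (n*F)
Total charge passed Q = i*A*t = 0.6624*13*74034 = 637521.5808 C
m = Q*M/(n*F) = 637521.5808*64/(2*96485) = 211.439 g

211.439 g


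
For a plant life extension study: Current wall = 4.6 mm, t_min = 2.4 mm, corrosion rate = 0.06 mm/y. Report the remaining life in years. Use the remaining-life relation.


Apply the remaining-life relation: RL = (t_current − t_min) / CR
RL = (4.6 − 2.4) / 0.06 = 2.2 / 0.06 = 36.7 years

36.7 years


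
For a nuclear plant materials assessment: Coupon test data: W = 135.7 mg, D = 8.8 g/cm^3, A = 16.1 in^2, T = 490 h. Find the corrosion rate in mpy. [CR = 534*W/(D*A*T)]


Apply the mpy weight-loss relation: CR = 534 * W / (D * A * T)
Numerator: 534 * 135.7 = 72463.8
Denominator: 8.8 * 16.1 * 490 = 69423.2
CR = 72463.8 / 69423.2 = 1.044 mpy

1.044 mpy


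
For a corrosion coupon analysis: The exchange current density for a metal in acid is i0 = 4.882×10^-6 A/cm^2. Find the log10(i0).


i0 = 4.882×10^-6 A/cm^2
log10(i0) = -5.311

-5.311


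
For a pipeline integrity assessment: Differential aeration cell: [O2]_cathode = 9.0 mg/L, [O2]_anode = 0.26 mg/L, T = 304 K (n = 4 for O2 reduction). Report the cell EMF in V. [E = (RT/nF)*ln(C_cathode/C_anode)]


Apply the Nernst concentration-cell relation: E = (RT/nF)*ln(C_cathode/C_anode)
RT/nF = 8.314*304/(4*96485) = 0.00654883 V
ln(9.0/0.26) = 3.5443
E = 0.00654883 * 3.5443 = 0.02321 V

0.02321 V


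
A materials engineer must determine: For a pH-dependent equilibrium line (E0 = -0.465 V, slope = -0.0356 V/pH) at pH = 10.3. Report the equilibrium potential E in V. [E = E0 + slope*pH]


Apply the Pourbaix line equation: E = E0 + slope*pH
E = -0.465 + (-0.0356)*10.3 = -0.465 + (-0.36668) = -0.83168 V
Rounded to 4 decimal places: E = -0.8317 V

-0.8317 V


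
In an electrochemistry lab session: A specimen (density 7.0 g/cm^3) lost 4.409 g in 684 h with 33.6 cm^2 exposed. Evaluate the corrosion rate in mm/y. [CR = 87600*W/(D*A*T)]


Apply the mm/y weight-loss relation: CR = 87600 * W / (D * A * T)
Numerator: 87600 * 4.409 = 386228.4
Denominator: 7.0 * 33.6 * 684 = 160876.8
CR = 386228.4 / 160876.8 = 2.4008 mm/y

2.4008 mm/y


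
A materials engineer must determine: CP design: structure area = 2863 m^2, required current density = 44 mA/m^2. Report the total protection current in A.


I = area * current density, then convert mA → A (÷1000)
I = 2863 * 44 / 1000 = 125.97 A

125.97 A


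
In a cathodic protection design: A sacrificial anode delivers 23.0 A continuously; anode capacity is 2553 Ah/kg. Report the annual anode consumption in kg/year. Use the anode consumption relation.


Annual consumption = current * hours per year / capacity
Rate = 23.0 * 8760 / 2553 = 78.9 kg/year

78.9 kg/year


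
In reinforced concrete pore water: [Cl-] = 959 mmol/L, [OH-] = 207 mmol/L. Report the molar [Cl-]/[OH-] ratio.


Threshold parameter = [Cl-] / [OH-] (molar basis; both in mmol/L, so units cancel)
Ratio = 959 / 207 = 4.63

4.63


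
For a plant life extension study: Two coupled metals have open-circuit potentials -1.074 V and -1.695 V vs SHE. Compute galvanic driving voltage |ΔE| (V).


Driving voltage is the absolute potential difference.
|ΔE| = |-1.074 − (-1.695)| = 0.621 V

0.621 V


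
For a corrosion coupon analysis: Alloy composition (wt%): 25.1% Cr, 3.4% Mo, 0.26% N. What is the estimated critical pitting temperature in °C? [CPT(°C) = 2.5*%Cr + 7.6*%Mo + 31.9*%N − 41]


Apply the ASTM G48 empirical CPT estimate: CPT(°C) = 2.5*%Cr + 7.6*%Mo + 31.9*%N − 41
2.5*25.1 = 62.75; 7.6*3.4 = 25.84; 31.9*0.26 = 8.294
CPT = 62.75 + 25.84 + 8.294 − 41 = 55.884 °C
Rounded to 0.1 °C: CPT ≈ 55.9 °C

55.9 °C


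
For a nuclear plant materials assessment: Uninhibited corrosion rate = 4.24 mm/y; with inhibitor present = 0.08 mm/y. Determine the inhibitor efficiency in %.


Apply the inhibitor-efficiency definition: IE = (CR_blank − CR_inh)/CR_blank × 100
IE = (4.24 − 0.08) / 4.24 × 100
IE = 4.16 / 4.24 × 100 = 98.1 %

98.1 %


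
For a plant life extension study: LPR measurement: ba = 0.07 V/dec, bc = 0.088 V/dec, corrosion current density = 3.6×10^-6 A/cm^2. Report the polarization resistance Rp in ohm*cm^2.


Apply the Stern-Geary equation: Rp = ba*bc / (2.303*icorr*(ba+bc))
ba*bc = 0.07*0.088 = 0.00616
ba+bc = 0.158; 2.303*icorr*(ba+bc) = 2.303*3.6×10^-6*0.158 = 1.3099464×10^-6
Rp = 0.00616 / 1.3099464×10^-6 = 4702.48 ohm*cm^2

4702.48 ohm*cm^2


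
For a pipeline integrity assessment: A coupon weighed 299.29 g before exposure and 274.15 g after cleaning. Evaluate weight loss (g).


Weight loss = initial − final
WL = 299.29 − 274.15 = 25.14 g

25.14 g


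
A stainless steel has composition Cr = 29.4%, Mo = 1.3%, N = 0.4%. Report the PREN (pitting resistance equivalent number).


Apply the PREN formula: PREN = Cr + 3.3*Mo + 16*N
PREN = 29.4 + 3.3*1.3 + 16*0.4
PREN = 29.4 + 4.29 + 6.4 = 40.09

40.09


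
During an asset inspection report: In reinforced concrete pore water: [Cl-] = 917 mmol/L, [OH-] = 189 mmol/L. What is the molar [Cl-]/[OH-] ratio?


Threshold parameter = [Cl-] / [OH-] (molar basis; both in mmol/L, so units cancel)
Ratio = 917 / 189 = 4.85

4.85


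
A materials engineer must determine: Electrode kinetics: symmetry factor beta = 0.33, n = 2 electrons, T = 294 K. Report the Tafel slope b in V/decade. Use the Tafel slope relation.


Apply the Tafel slope relation: b = 2.303*R*T/(beta*n*F)
Numerator: 2.303 * 8.314 * 294 = 5629.26
Denominator: 0.33 * 2 * 96485 = 63680.1
b = 5629.26 / 63680.1 = 0.088 V/decade

0.088 V/decade
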